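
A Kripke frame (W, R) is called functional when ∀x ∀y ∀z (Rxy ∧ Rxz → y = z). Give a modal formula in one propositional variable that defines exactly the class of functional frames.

◇p → □p

A defining formula is ◇p → □p (the CD axiom).
Suppose ◇p→□p is valid. Take Rxy, Rxz and set V(p)={y}. Then ◇p at x, so □p at x, so p at z, i.e. z=y.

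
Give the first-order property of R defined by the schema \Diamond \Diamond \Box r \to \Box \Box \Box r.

This is a Sahlqvist (Geach-type) schema ◇^2□^1r → □^3◇^0r.
Minimal-valuation argument: fix x; take any y with xR^2y and any z with xR^3z. Set V(r) to the set of worlds R-reachable from y in exactly 1 step. Then □^1r holds at y, so the antecedent holds at x; validity forces ◇^0r at z, giving a w with zR^0w and yR^1w.
First-order correspondent: \forall x \forall y \forall z ((x R^2 y \wedge x R^3 z) \to \exists w (yRw \wedge z = w)).

\forall x \forall y \forall z ((x R^2 y \wedge x R^3 z) \to \exists w (yRw \wedge z = w))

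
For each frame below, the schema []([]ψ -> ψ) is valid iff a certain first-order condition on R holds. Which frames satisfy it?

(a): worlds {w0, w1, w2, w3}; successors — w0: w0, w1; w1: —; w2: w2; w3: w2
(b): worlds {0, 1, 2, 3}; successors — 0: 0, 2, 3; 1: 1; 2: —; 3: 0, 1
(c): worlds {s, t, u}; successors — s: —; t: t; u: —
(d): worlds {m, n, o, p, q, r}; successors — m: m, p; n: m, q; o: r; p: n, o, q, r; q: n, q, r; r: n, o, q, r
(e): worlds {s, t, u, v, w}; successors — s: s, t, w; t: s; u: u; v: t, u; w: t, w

(c)

This is the axiom for shift-reflexivity; its first-order frame correspondent is forall x forall y (Rxy -> Ryy).
(a): fails — Rw0w1 but not Rw1w1.
(b): fails — R02 but not R22.
(c): condition met.
(d): fails — Rpn but not Rnn.
(e): fails — Rwt but not Rtt.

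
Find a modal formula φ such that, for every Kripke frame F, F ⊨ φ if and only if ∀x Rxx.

□p → p

A defining formula is □p → p (the T axiom).
Suppose □p→p is valid. At any x set V(p)={w : Rxw}. Then □p holds at x, so p holds at x, i.e. Rxx.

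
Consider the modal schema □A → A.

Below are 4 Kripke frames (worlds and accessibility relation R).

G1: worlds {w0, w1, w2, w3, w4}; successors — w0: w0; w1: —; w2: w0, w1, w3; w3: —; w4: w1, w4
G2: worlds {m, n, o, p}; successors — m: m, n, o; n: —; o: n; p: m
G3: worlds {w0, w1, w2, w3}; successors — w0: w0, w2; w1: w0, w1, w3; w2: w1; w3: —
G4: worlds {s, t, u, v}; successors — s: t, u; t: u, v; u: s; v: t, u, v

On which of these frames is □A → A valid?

none

This is the axiom for reflexivity; its first-order frame correspondent is ∀x Rxx.
G1: fails — world w1 does not see itself.
G2: fails — world n does not see itself.
G3: fails — world w2 does not see itself.
G4: fails — world s does not see itself.
Valid on no frame.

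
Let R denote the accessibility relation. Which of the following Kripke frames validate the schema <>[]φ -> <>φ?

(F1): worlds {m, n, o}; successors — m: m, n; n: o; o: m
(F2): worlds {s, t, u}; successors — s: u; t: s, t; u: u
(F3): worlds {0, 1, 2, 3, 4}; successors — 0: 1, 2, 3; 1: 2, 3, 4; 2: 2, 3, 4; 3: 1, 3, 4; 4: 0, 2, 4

Frame correspondent (Sahlqvist): forall x forall y (xRy -> exists w (yRw & xRw)) — i.e. a generalized confluence (Geach) condition.
(F1): fails — mRn but no w with nRw and mRw.
(F2): fails — tRs but no w with sRw and tRw.
(F3): holds.
Valid on: (F3).

(F3)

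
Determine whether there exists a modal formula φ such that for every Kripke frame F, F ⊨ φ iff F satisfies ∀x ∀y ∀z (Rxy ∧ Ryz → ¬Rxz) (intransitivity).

Modal frame validity is preserved under surjective bounded morphisms.
The 3-cycle (worlds s,t,u with s→t→u→s) is intransitive. Mapping every world to a single reflexive point • is a surjective bounded morphism; the reflexive point is not intransitive (R••∧R•• but R••).
So no modal formula (or set of formulas) defines exactly the intransitive frames.

No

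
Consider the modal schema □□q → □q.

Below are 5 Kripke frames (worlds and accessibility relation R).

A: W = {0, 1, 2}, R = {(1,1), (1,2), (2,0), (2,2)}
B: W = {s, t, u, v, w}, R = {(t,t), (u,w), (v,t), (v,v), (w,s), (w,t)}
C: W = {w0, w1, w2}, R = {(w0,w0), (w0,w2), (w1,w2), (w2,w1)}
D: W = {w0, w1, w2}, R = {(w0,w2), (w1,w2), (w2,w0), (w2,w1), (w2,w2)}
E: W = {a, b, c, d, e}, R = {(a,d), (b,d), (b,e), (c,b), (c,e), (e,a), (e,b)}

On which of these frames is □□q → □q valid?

This is the axiom for density; its first-order frame correspondent is ∀x ∀y (Rxy → ∃z (Rxz ∧ Rzy)).
A: satisfies the condition.
B: fails — Ruw but no z with Ruz and Rzw.
C: fails — Rw1w2 but no z with Rw1z and Rzw2.
D: satisfies the condition.
E: fails — Reb but no z with Rez and Rzb.
Valid on: A, D.

A, D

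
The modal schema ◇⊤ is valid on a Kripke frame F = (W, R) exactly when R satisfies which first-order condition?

seriality

◇⊤ holds at w iff w has a successor, so frame-validity of ◇⊤ is exactly seriality. Equivalently via □q → ◇q:
Suppose □q→◇q is valid. At any x set V(q)=W. Then □q at x, so ◇q at x, so x has a successor.
The converse is a direct semantic check.
So the correspondent is seriality.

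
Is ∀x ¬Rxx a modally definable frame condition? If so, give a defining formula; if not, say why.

Modal frame validity is preserved under surjective bounded morphisms.
The 3-cycle (worlds s,t,u with s→t→u→s) is irreflexive, and the map sending every world to a single reflexive point • is a surjective bounded morphism (forth: every edge maps to (•,•); back: every world has a successor). So any modal formula valid on the 3-cycle is also valid on the reflexive point, which is not irreflexive.
Hence irreflexivity is not modally definable.

No — not modally definable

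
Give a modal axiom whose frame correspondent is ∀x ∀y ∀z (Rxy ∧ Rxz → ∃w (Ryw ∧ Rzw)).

◇□r → □◇r

This is convergence; the standard corresponding axiom is .2: ◇□r → □◇r.
Suppose ◇□r→□◇r is valid. Take Rxy, Rxz and set V(r)={w : Ryw}. Then □r at y so ◇□r at x, so □◇r at x, so ◇r at z, giving w with Rzw and Ryw.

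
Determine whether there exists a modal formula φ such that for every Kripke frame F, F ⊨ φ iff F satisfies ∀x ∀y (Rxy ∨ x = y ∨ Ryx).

Modal frame validity is preserved under disjoint unions.
Take 3 disjoint single-world reflexive frames: each is trivially connected, but their disjoint union has 3 worlds with no edge between distinct components, so it is not connected.
So the class is not modally definable.

No — not modally definable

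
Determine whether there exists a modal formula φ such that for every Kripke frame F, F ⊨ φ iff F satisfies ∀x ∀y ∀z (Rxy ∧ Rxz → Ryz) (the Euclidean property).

Yes — defined by ◇q → □◇q

This is a Sahlqvist condition; the 5 axiom ◇q → □◇q defines it.
Suppose ◇q→□◇q is valid. Take Rxy, Rxz and set V(q)={y}. Then ◇q at x, so □◇q at x, so ◇q at z, so some w with Rzw has q; w=y, i.e. Rzy. By symmetry of the argument, Ryz.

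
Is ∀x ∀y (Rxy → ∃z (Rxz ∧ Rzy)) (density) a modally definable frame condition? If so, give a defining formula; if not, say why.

Yes, by □□r → □r

This is a Sahlqvist condition; the C4 axiom □□r → □r defines it.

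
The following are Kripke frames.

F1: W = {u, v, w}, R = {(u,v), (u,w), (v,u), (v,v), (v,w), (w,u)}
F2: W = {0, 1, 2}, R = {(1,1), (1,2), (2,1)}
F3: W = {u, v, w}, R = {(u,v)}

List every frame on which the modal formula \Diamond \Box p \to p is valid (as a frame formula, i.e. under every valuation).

F2

Frame correspondent (Sahlqvist): \forall x \forall y (Rxy \to Ryx) — i.e. symmetry.
F1: fails — Rvw but not Rwv.
F2: satisfies the condition.
F3: fails — Ruv but not Rvu.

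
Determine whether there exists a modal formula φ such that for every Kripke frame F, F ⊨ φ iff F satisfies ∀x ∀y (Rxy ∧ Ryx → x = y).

Any modally definable frame class is closed under surjective bounded morphisms.
The 4-cycle (worlds s,t,u,v with s→t→u→v→s) is antisymmetric. Sending even-indexed worlds to a and odd-indexed worlds to b is a surjective bounded morphism onto the two-world frame with a↔b, which is not antisymmetric.
So the class is not modally definable.

Not modally definable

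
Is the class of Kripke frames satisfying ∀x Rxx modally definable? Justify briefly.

Definable; □p → p defines it

Yes: it is reflexivity, defined by the T schema □p → p.
Suppose □p→p is valid. At any x set V(p)={w : Rxw}. Then □p holds at x, so p holds at x, i.e. Rxx.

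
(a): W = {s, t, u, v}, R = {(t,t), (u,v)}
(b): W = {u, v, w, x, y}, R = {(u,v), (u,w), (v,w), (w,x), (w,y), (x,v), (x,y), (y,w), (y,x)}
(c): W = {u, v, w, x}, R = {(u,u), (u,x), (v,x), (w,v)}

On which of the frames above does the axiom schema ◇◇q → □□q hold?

This is the axiom for a generalized confluence (Geach) condition; its first-order frame correspondent is ∀x ∀y ∀z ((xR²y ∧ xR²z) → ∃w (y = w ∧ z = w)).
(a): satisfies the condition.
(b): fails — uR²w, uR²x but w ≠ x.
(c): fails — uR²u, uR²x but u ≠ x.

(a)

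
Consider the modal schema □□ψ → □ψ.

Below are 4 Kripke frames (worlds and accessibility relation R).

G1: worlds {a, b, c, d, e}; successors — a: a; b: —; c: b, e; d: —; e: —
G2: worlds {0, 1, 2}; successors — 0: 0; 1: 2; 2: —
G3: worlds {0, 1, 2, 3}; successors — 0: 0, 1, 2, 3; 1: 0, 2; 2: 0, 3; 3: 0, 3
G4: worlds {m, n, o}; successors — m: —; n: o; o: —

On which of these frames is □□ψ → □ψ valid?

This is the axiom for density; its first-order frame correspondent is ∀x ∀y (Rxy → ∃z (Rxz ∧ Rzy)).
G1: fails — Rcb but no z with Rcz and Rzb.
G2: fails — R12 but no z with R1z and Rz2.
G3: condition met.
G4: fails — Rno but no z with Rnz and Rzo.

G3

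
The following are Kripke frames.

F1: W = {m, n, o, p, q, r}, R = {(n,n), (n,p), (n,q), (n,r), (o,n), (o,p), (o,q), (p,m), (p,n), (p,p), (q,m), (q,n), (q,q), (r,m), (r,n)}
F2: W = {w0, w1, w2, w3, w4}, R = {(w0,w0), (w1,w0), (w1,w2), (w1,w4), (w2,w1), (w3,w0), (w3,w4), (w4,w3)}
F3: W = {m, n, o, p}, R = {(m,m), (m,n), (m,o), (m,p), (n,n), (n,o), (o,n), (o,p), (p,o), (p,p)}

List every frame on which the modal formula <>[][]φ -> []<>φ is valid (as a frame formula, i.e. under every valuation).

F3

The schema corresponds to a generalized confluence (Geach) condition: forall x forall y forall z ((xRy & xRz) -> exists w (y R^2 w & zRw)).
F1: fails — pRm, pRm but no w with mR²w and mRw.
F2: fails — w1Rw0, w1Rw2 but no w with w0R²w and w2Rw.
F3: holds.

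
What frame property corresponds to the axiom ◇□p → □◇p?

Convergence

Suppose ◇□p→□◇p is valid. Take Rxy, Rxz and set V(p)={w : Ryw}. Then □p at y so ◇□p at x, so □◇p at x, so ◇p at z, giving w with Rzw and Ryw.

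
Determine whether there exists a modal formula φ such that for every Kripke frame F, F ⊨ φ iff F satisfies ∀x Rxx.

Yes — defined by □p → p

This is a Sahlqvist condition; the T axiom □p → p defines it.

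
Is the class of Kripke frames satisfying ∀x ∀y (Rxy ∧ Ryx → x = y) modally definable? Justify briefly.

Any modally definable frame class is closed under surjective bounded morphisms.
The 8-cycle (worlds a,b,c,d,e,f,g,h with a→b→c→d→e→f→g→h→a) is antisymmetric. Sending even-indexed worlds to • and odd-indexed worlds to ∘ is a surjective bounded morphism onto the two-world frame with •↔∘, which is not antisymmetric.
Hence antisymmetry is not modally definable.

Not definable by any modal formula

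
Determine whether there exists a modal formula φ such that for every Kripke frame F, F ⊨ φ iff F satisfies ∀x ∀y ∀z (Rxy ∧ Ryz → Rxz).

Yes — defined by □q → □□q

This is a Sahlqvist condition; the 4 axiom □q → □□q defines it.
Suppose □q→□□q is valid. Take Rxy, Ryz and set V(q)={w : Rxw}. Then □q at x, so □□q at x, so □q at y, so q at z, i.e. Rxz.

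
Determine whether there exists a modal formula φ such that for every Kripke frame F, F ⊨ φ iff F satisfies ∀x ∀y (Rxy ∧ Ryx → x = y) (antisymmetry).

Not modally definable

If a class were modally definable it would be closed under surjective bounded morphisms (Goldblatt–Thomason).
The 4-cycle (worlds a,b,c,d with a→b→c→d→a) is antisymmetric. Sending even-indexed worlds to • and odd-indexed worlds to ∘ is a surjective bounded morphism onto the two-world frame with •↔∘, which is not antisymmetric.
So no modal formula (or set of formulas) defines exactly the antisymmetric frames.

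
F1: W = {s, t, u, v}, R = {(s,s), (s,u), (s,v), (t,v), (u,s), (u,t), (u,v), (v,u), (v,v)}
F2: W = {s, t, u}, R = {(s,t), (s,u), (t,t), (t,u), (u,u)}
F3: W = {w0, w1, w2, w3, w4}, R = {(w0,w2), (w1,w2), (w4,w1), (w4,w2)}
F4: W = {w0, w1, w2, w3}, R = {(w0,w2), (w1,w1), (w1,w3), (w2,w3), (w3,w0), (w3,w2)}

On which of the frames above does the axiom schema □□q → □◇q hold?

F1, F2, F4

This is the axiom for a generalized confluence (Geach) condition; its first-order frame correspondent is ∀x ∀z (xRz → ∃w (xR²w ∧ zRw)).
F1: condition met.
F2: condition met.
F3: fails — w0Rw2 but no w with w0R²w and w2Rw.
F4: condition met.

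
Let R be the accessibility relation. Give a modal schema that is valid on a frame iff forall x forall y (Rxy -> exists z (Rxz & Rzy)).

□□s → □s

This is density; the standard corresponding axiom is C4: □□s → □s.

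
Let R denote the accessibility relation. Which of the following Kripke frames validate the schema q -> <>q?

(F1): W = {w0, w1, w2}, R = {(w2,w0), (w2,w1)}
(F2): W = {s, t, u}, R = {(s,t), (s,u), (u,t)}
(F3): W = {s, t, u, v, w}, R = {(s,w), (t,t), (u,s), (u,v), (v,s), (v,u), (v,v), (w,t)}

This is the axiom for reflexivity; its first-order frame correspondent is forall x Rxx.
(F1): fails — world w0 does not see itself.
(F2): fails — world s does not see itself.
(F3): fails — world s does not see itself.

none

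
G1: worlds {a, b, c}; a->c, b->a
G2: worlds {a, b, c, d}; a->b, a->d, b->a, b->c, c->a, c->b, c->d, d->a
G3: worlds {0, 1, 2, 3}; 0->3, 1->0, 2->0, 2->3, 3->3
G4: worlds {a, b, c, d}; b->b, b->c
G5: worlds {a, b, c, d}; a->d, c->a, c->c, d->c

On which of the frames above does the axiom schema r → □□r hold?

This is the axiom for a generalized confluence (Geach) condition; its first-order frame correspondent is ∀x ∀z (xR²z → ∃w (x = w ∧ z = w)).
G1: fails — bR²c but b ≠ c.
G2: fails — aR²c but a ≠ c.
G3: fails — 0R²3 but 0 ≠ 3.
G4: fails — bR²c but b ≠ c.
G5: fails — aR²c but a ≠ c.

none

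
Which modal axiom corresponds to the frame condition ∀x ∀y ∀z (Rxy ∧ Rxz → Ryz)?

◇p → □◇p

The condition is the Euclidean property. The 5 schema ◇p → □◇p defines it.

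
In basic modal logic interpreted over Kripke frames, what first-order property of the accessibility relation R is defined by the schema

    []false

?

emptiness of R

This is the Ver axiom.
Its frame correspondent is emptiness of R — forall x forall y ~Rxy.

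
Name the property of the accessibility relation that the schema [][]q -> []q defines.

Density

Suppose □□q→□q is valid. Take Rxy and set V(q)={w : xR²w}. Then □□q at x, so □q at x, so q at y, i.e. ∃z(Rxz∧Rzy).
Conversely, on a frame with density the schema holds at every world under every valuation.
Frame condition: forall x forall y (Rxy -> exists z (Rxz & Rzy)).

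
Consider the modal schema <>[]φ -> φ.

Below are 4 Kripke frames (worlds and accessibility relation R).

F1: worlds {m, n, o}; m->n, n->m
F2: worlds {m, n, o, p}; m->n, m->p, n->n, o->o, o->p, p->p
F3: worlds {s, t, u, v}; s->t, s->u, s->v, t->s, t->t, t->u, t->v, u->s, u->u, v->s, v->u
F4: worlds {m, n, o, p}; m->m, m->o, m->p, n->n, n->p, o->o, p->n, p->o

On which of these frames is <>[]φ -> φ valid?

Frame correspondent (Sahlqvist): forall x forall y (Rxy -> Ryx) — i.e. symmetry.
F1: condition met.
F2: fails — Rop but not Rpo.
F3: fails — Rtv but not Rvt.
F4: fails — Rpo but not Rop.

F1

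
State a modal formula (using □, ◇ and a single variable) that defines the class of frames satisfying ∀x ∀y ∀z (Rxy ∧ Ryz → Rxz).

A defining formula is □r → □□r (the 4 axiom).
Suppose □r→□□r is valid. Take Rxy, Ryz and set V(r)={w : Rxw}. Then □r at x, so □□r at x, so □r at y, so r at z, i.e. Rxz.

□r → □□r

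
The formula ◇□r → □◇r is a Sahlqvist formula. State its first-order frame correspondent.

convergence: ∀x ∀y ∀z (Rxy ∧ Rxz → ∃w (Ryw ∧ Rzw))

Suppose ◇□r→□◇r is valid. Take Rxy, Rxz and set V(r)={w : Ryw}. Then □r at y so ◇□r at x, so □◇r at x, so ◇r at z, giving w with Rzw and Ryw.
Conversely, any frame satisfying ∀x ∀y ∀z (Rxy ∧ Rxz → ∃w (Ryw ∧ Rzw)) validates the schema.
So the correspondent is convergence.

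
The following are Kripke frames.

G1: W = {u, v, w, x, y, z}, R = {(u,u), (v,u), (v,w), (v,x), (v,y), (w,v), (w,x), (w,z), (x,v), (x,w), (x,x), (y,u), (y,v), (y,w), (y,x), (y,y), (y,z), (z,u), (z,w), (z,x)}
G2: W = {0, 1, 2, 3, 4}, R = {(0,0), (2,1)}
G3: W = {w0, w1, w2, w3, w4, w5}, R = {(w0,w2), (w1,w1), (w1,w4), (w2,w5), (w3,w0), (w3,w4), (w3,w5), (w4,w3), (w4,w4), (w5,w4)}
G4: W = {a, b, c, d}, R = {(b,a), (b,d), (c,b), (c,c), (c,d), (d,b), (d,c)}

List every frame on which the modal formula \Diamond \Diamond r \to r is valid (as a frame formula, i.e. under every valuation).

G2

This is the axiom for a generalized confluence (Geach) condition; its first-order frame correspondent is \forall x \forall y (x R^2 y \to \exists w (y = w \wedge x = w)).
G1: fails — vR²u but u ≠ v.
G2: condition met.
G3: fails — w0R²w5 but w5 ≠ w0.
G4: fails — bR²c but c ≠ b.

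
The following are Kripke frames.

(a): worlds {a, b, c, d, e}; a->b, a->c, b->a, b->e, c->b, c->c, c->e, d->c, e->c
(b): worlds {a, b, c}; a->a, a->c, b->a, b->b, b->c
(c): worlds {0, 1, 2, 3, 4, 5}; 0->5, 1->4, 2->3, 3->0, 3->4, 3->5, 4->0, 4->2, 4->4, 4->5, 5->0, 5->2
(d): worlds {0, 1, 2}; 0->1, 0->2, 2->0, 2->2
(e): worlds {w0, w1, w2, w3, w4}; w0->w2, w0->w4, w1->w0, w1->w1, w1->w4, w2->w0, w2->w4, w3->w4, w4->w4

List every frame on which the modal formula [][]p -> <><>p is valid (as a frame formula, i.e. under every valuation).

(a), (c), (e)

Frame correspondent (Sahlqvist): forall x exists w (x R^2 w & x R^2 w) — i.e. a generalized confluence (Geach) condition.
(a): holds.
(b): fails — at c but no w with cR²w and cR²w.
(c): holds.
(d): fails — at 1 but no w with 1R²w and 1R²w.
(e): holds.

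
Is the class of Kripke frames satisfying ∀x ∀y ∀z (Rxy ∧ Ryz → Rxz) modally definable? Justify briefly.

Definable; □p → □□p defines it

Yes: it is transitivity, defined by the 4 schema □p → □□p.
Suppose □p→□□p is valid. Take Rxy, Ryz and set V(p)={w : Rxw}. Then □p at x, so □□p at x, so □p at y, so p at z, i.e. Rxz.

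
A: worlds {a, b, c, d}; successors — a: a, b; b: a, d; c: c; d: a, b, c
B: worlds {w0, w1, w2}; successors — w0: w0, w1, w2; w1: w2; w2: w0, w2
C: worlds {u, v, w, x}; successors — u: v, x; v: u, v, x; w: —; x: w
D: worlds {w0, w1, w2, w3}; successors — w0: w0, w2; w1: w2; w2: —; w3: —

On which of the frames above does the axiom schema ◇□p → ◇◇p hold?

The schema corresponds to a generalized confluence (Geach) condition: ∀x ∀y (xRy → ∃w (yRw ∧ xR²w)).
A: ✓.
B: ✓.
C: fails — xRw but no t with wRt and xR²t.
D: fails — w0Rw2 but no w with w2Rw and w0R²w.

A, B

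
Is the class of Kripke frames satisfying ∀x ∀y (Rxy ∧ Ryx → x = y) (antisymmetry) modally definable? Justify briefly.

Any modally definable frame class is closed under surjective bounded morphisms.
The 4-cycle (worlds 0,1,2,3 with 0→1→2→3→0) is antisymmetric. Sending even-indexed worlds to • and odd-indexed worlds to ∘ is a surjective bounded morphism onto the two-world frame with •↔∘, which is not antisymmetric.
Hence antisymmetry is not modally definable.

No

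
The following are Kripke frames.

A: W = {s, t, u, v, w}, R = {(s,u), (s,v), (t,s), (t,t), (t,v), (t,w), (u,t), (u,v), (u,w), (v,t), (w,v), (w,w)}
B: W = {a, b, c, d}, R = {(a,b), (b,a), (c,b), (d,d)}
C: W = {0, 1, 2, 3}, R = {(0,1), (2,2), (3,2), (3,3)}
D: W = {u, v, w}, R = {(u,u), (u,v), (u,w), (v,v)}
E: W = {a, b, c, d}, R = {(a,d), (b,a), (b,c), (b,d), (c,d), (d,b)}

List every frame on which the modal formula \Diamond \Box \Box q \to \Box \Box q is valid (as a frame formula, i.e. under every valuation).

none

The schema corresponds to a generalized confluence (Geach) condition: \forall x \forall y \forall z ((xRy \wedge x R^2 z) \to \exists w (y R^2 w \wedge z = w)).
A: fails — tRs, tR²s but no w* with sR²w* and s=w*.
B: fails — aRb, aR²a but no w with bR²w and a=w.
C: fails — 3R2, 3R²3 but no w with 2R²w and 3=w.
D: fails — uRv, uR²u but no t with vR²t and u=t.
E: fails — aRd, aR²b but no w with dR²w and b=w.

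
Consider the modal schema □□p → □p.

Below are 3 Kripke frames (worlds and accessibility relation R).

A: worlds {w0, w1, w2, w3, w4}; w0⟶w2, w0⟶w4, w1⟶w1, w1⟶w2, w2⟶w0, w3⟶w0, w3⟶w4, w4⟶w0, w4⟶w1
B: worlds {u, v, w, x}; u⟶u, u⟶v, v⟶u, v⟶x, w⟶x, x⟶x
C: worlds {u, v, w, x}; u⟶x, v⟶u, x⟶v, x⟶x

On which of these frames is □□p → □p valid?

This is the axiom for density; its first-order frame correspondent is ∀x ∀y (Rxy → ∃z (Rxz ∧ Rzy)).
A: fails — Rw0w4 but no z with Rw0z and Rzw4.
B: ✓.
C: fails — Rvu but no z with Rvz and Rzu.
Valid on: B.

B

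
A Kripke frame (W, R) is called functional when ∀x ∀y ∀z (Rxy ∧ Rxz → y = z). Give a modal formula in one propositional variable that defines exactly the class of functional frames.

◇p → □p

A defining formula is ◇p → □p (the CD axiom).
Suppose ◇p→□p is valid. Take Rxy, Rxz and set V(p)={y}. Then ◇p at x, so □p at x, so p at z, i.e. z=y.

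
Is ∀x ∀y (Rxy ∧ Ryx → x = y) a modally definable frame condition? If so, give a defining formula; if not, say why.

If a class were modally definable it would be closed under surjective bounded morphisms (Goldblatt–Thomason).
The 6-cycle (worlds w0,w1,w2,w3,w4,w5 with w0→w1→w2→w3→w4→w5→w0) is antisymmetric. Sending even-indexed worlds to s and odd-indexed worlds to t is a surjective bounded morphism onto the two-world frame with s↔t, which is not antisymmetric.
So the class is not modally definable.

Not modally definable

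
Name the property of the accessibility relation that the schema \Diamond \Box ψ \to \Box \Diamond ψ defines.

This schema is the .2 axiom.
Its frame correspondent is convergence — \forall x \forall y \forall z (Rxy \wedge Rxz \to \exists w (Ryw \wedge Rzw)).

convergence: \forall x \forall y \forall z (Rxy \wedge Rxz \to \exists w (Ryw \wedge Rzw))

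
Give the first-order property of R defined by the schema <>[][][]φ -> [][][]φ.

forall x forall y forall z ((xRy & x R^3 z) -> exists w (y R^3 w & z = w))

This is a Sahlqvist (Geach-type) schema ◇^1□^3φ → □^3◇^0φ.
First-order correspondent: forall x forall y forall z ((xRy & x R^3 z) -> exists w (y R^3 w & z = w)).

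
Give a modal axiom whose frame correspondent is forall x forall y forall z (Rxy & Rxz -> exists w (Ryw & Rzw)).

The condition is convergence. The .2 schema ◇□s → □◇s defines it.
Suppose ◇□s→□◇s is valid. Take Rxy, Rxz and set V(s)={w : Ryw}. Then □s at y so ◇□s at x, so □◇s at x, so ◇s at z, giving w with Rzw and Ryw.

◇□s → □◇s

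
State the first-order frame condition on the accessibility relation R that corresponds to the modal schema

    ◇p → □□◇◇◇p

This is a Sahlqvist (Geach-type) schema ◇^1□^0p → □^2◇^3p.
First-order correspondent: ∀x ∀y ∀z ((xRy ∧ xR²z) → ∃w (y = w ∧ zR³w)).

∀x ∀y ∀z ((xRy ∧ xR²z) → ∃w (y = w ∧ zR³w))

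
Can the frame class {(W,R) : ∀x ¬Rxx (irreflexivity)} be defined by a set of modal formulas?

If a class were modally definable it would be closed under surjective bounded morphisms (Goldblatt–Thomason).
The 4-cycle (worlds w0,w1,w2,w3 with w0→w1→w2→w3→w0) is irreflexive, and the map sending every world to a single reflexive point • is a surjective bounded morphism (forth: every edge maps to (•,•); back: every world has a successor). So any modal formula valid on the 4-cycle is also valid on the reflexive point, which is not irreflexive.
So the class is not modally definable.

No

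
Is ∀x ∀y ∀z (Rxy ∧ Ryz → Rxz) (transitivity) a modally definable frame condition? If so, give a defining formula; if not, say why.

Yes: it is transitivity, defined by the 4 schema □r → □□r.

Yes — defined by □r → □□r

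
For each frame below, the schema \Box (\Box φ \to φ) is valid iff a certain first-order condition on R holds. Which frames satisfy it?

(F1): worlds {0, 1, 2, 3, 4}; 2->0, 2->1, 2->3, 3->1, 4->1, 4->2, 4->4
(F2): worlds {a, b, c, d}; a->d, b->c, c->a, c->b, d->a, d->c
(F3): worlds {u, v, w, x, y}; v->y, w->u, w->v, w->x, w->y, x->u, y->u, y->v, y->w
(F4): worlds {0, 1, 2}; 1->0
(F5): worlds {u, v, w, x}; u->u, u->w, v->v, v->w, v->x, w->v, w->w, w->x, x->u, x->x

This is the axiom for shift-reflexivity; its first-order frame correspondent is \forall x \forall y (Rxy \to Ryy).
(F1): fails — R31 but not R11.
(F2): fails — Rbc but not Rcc.
(F3): fails — Rwu but not Ruu.
(F4): fails — R10 but not R00.
(F5): satisfies the condition.
Valid on: (F5).

(F5)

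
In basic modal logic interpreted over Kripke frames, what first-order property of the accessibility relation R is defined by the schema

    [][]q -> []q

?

Suppose □□q→□q is valid. Take Rxy and set V(q)={w : xR²w}. Then □□q at x, so □q at x, so q at y, i.e. ∃z(Rxz∧Rzy).

density: forall x forall y (Rxy -> exists z (Rxz & Rzy))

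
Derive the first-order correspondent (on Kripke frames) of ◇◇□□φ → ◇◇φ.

∀x ∀y (xR²y → ∃w (yR²w ∧ xR²w))

This is a Sahlqvist (Geach-type) schema ◇^2□^2φ → □^0◇^2φ.
Minimal-valuation argument: fix x; take any y with xR^2y and any z with xR^0z. Set V(φ) to the set of worlds R-reachable from y in exactly 2 steps. Then □^2φ holds at y, so the antecedent holds at x; validity forces ◇^2φ at z, giving a w with zR^2w and yR^2w.
First-order correspondent: ∀x ∀y (xR²y → ∃w (yR²w ∧ xR²w)).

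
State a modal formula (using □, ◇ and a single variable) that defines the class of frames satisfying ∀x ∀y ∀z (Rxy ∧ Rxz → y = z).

◇q → □q

A defining formula is ◇q → □q (the CD axiom).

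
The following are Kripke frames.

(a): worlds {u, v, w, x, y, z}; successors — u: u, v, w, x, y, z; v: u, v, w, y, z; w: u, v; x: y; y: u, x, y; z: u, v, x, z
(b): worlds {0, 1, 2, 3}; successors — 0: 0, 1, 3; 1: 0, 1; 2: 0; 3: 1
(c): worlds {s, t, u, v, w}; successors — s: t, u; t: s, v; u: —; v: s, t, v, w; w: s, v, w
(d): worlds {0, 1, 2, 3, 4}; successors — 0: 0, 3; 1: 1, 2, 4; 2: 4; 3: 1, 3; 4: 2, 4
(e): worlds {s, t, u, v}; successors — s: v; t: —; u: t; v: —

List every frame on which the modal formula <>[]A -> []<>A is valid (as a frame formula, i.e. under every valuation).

(b), (d)

This is the axiom for convergence; its first-order frame correspondent is forall x forall y forall z (Rxy & Rxz -> exists w (Ryw & Rzw)).
(a): fails — Ruw and Rux but w and x have no common successor.
(b): holds.
(c): fails — Rsu and Rsu but u and u have no common successor.
(d): holds.
(e): fails — Rsv and Rsv but v and v have no common successor.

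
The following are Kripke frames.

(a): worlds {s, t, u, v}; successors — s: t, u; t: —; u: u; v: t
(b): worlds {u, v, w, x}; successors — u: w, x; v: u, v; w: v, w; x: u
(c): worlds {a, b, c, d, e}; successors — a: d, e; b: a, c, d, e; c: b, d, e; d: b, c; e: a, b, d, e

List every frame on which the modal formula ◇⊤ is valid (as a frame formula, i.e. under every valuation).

(b), (c)

The schema corresponds to seriality: ∀x ∃y Rxy.
(a): fails — world t has no successor.
(b): holds.
(c): holds.
Valid on: (b), (c).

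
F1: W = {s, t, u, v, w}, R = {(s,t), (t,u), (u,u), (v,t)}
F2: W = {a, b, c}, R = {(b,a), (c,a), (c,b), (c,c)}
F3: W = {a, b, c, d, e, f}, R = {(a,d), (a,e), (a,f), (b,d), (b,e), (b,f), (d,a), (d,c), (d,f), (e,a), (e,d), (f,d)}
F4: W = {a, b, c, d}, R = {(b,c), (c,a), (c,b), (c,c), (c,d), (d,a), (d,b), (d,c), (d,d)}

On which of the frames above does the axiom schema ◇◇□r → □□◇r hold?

The schema corresponds to a generalized confluence (Geach) condition: ∀x ∀y ∀z ((xR²y ∧ xR²z) → ∃w (yRw ∧ zRw)).
F1: ✓.
F2: fails — cR²a, cR²a but no w with aRw and aRw.
F3: fails — aR²a, aR²c but no w with aRw and cRw.
F4: fails — bR²a, bR²a but no w with aRw and aRw.

F1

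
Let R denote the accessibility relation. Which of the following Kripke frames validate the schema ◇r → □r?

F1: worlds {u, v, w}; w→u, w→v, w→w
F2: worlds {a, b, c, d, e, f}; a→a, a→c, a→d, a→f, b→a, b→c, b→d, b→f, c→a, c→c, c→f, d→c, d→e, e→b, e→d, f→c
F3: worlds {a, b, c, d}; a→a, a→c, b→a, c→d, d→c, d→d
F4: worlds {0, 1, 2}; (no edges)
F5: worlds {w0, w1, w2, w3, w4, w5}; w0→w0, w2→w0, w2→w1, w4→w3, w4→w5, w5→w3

F4

The schema corresponds to partial functionality: ∀x ∀y ∀z (Rxy ∧ Rxz → y = z).
F1: fails — w sees both u and v.
F2: fails — a sees both a and c.
F3: fails — a sees both a and c.
F4: holds.
F5: fails — w2 sees both w0 and w1.
Valid on: F4.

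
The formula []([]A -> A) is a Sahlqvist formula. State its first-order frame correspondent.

Suppose □(□A→A) is valid. Take Rxy and set V(A)={w : Ryw}. Then at y, □A holds; since □(□A→A) at x, □A→A at y, so A at y, i.e. Ryy.

Shift-reflexivity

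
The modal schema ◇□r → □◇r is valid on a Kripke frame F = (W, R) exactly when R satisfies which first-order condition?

This schema is the .2 axiom.
It corresponds to convergence: ∀x ∀y ∀z (Rxy ∧ Rxz → ∃w (Ryw ∧ Rzw)).

convergence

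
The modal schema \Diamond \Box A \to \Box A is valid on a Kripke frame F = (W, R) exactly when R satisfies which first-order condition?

the Euclidean property

This schema is equivalent to the 5 axiom ◇A → □◇A.
It corresponds to the Euclidean property: \forall x \forall y \forall z (Rxy \wedge Rxz \to Ryz).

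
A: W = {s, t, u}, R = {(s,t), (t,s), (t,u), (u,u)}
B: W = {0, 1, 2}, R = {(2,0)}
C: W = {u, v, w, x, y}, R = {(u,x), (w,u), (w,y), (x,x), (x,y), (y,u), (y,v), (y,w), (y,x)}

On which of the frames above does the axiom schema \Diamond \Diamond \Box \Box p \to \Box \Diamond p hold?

Frame correspondent (Sahlqvist): \forall x \forall y \forall z ((x R^2 y \wedge xRz) \to \exists w (y R^2 w \wedge zRw)) — i.e. a generalized confluence (Geach) condition.
A: fails — tR²u, tRs but no w with uR²w and sRw.
B: holds.
C: fails — wR²v, wRu but no t with vR²t and uRt.
Valid on: B.

B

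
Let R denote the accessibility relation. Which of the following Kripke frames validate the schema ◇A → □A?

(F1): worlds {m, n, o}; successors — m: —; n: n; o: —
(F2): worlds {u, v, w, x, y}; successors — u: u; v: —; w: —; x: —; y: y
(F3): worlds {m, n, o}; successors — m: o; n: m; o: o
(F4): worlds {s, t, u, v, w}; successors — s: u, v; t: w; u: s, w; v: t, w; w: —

(F1), (F2), (F3)

The schema corresponds to partial functionality: ∀x ∀y ∀z (Rxy ∧ Rxz → y = z).
(F1): holds.
(F2): holds.
(F3): holds.
(F4): fails — s sees both u and v.
Valid on: (F1), (F2), (F3).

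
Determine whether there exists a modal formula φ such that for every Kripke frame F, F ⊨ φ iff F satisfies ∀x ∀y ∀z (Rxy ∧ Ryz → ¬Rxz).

If a class were modally definable it would be closed under surjective bounded morphisms (Goldblatt–Thomason).
The 3-cycle (worlds a,b,c with a→b→c→a) is intransitive. Mapping every world to a single reflexive point • is a surjective bounded morphism; the reflexive point is not intransitive (R••∧R•• but R••).
Hence intransitivity is not modally definable.

Not definable by any modal formula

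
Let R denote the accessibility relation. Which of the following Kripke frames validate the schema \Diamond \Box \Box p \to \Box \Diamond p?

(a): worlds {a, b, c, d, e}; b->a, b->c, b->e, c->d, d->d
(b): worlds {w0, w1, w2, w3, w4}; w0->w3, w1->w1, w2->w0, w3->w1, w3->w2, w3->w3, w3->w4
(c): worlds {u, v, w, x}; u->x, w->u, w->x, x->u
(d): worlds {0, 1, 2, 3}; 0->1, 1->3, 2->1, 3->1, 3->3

(d)

The schema corresponds to a generalized confluence (Geach) condition: \forall x \forall y \forall z ((xRy \wedge xRz) \to \exists w (y R^2 w \wedge zRw)).
(a): fails — bRa, bRa but no w with aR²w and aRw.
(b): fails — w3Rw1, w3Rw2 but no w with w1R²w and w2Rw.
(c): fails — uRx, uRx but no t with xR²t and xRt.
(d): condition met.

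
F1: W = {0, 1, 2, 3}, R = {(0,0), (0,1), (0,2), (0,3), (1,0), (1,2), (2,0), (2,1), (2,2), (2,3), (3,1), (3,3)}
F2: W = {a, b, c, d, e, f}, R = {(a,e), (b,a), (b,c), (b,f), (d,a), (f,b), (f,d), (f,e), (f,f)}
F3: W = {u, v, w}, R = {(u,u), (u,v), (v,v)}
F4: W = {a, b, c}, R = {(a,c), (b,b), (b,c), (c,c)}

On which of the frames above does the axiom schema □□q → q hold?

F1

Frame correspondent (Sahlqvist): ∀x ∃w (xR²w ∧ x = w) — i.e. a generalized confluence (Geach) condition.
F1: condition met.
F2: fails — at a but no w with aR²w and a=w.
F3: fails — at w but no t with wR²t and w=t.
F4: fails — at a but no w with aR²w and a=w.
Valid on: F1.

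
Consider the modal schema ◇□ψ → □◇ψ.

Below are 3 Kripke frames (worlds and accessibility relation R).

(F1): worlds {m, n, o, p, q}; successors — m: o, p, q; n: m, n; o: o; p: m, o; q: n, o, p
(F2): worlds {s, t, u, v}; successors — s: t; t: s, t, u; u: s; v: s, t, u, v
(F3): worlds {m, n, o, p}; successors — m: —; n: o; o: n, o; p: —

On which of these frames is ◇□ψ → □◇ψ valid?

(F3)

The schema corresponds to convergence: ∀x ∀y ∀z (Rxy ∧ Rxz → ∃w (Ryw ∧ Rzw)).
(F1): fails — Rnn and Rnm but n and m have no common successor.
(F2): fails — Rts and Rtu but s and u have no common successor.
(F3): holds.
Valid on: (F3).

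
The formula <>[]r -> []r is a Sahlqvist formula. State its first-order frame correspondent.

the Euclidean property: forall x forall y forall z (Rxy & Rxz -> Ryz)

Equivalently (dual form): ◇r → □◇r.
Suppose ◇r→□◇r is valid. Take Rxy, Rxz and set V(r)={y}. Then ◇r at x, so □◇r at x, so ◇r at z, so some w with Rzw has r; w=y, i.e. Rzy. By symmetry of the argument, Ryz.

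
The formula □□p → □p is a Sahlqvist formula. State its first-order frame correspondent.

Suppose □□p→□p is valid. Take Rxy and set V(p)={w : xR²w}. Then □□p at x, so □p at x, so p at y, i.e. ∃z(Rxz∧Rzy).

density: ∀x ∀y (Rxy → ∃z (Rxz ∧ Rzy))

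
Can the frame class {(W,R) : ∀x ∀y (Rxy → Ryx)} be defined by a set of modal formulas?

Yes, by p → □◇p

This is a Sahlqvist condition; the B axiom p → □◇p defines it.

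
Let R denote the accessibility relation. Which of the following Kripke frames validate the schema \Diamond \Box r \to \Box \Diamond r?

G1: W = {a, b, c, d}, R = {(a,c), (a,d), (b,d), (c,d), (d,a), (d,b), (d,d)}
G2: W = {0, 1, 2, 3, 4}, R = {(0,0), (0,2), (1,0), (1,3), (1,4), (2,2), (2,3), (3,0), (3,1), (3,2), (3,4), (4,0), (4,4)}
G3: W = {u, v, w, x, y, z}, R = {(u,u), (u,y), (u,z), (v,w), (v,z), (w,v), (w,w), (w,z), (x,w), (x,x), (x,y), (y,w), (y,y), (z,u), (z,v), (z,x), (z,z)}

The schema corresponds to convergence: \forall x \forall y \forall z (Rxy \wedge Rxz \to \exists w (Ryw \wedge Rzw)).
G1: satisfies the condition.
G2: fails — R34 and R32 but 4 and 2 have no common successor.
G3: fails — Ruz and Ruy but z and y have no common successor.
Valid on: G1.

G1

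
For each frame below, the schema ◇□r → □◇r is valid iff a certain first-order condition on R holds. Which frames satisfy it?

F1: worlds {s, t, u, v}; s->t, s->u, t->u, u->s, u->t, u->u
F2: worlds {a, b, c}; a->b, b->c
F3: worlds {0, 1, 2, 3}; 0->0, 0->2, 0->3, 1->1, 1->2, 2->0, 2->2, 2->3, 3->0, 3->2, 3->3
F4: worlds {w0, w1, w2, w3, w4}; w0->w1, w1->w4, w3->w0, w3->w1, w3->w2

Frame correspondent (Sahlqvist): ∀x ∀y ∀z (Rxy ∧ Rxz → ∃w (Ryw ∧ Rzw)) — i.e. convergence.
F1: holds.
F2: fails — Rbc and Rbc but c and c have no common successor.
F3: holds.
F4: fails — Rw1w4 and Rw1w4 but w4 and w4 have no common successor.

F1, F3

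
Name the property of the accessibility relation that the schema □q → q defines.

This is the T axiom.
Its frame correspondent is reflexivity — ∀x Rxx.

reflexivity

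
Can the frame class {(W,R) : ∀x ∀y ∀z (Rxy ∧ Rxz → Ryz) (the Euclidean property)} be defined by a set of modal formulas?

Definable; ◇r → □◇r defines it

This is a Sahlqvist condition; the 5 axiom ◇r → □◇r defines it.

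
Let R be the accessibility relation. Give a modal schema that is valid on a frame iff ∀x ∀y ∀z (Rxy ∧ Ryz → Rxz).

□s → □□s

This is transitivity; the standard corresponding axiom is 4: □s → □□s.
Suppose □s→□□s is valid. Take Rxy, Ryz and set V(s)={w : Rxw}. Then □s at x, so □□s at x, so □s at y, so s at z, i.e. Rxz.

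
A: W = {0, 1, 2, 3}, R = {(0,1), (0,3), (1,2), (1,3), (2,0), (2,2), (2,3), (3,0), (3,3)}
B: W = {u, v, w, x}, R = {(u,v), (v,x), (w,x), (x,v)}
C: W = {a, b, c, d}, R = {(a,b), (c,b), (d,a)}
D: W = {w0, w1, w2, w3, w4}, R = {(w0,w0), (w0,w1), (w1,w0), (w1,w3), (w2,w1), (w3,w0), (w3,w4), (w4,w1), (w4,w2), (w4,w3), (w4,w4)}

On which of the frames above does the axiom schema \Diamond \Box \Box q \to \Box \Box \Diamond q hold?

This is the axiom for a generalized confluence (Geach) condition; its first-order frame correspondent is \forall x \forall y \forall z ((xRy \wedge x R^2 z) \to \exists w (y R^2 w \wedge zRw)).
A: condition met.
B: condition met.
C: fails — dRa, dR²b but no w with aR²w and bRw.
D: fails — w4Rw2, w4R²w2 but no w with w2R²w and w2Rw.

A, B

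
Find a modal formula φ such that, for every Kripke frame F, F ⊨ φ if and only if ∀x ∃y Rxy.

This is seriality; the standard corresponding axiom is D: □ψ → ◇ψ.
Suppose □ψ→◇ψ is valid. At any x set V(ψ)=W. Then □ψ at x, so ◇ψ at x, so x has a successor.

□ψ → ◇ψ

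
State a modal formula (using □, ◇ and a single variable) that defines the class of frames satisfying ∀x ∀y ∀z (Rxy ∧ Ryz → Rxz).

□q → □□q

The condition is transitivity. The 4 schema □q → □□q defines it.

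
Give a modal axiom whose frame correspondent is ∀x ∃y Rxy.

This is seriality; the standard corresponding axiom is D: □ψ → ◇ψ.

□ψ → ◇ψ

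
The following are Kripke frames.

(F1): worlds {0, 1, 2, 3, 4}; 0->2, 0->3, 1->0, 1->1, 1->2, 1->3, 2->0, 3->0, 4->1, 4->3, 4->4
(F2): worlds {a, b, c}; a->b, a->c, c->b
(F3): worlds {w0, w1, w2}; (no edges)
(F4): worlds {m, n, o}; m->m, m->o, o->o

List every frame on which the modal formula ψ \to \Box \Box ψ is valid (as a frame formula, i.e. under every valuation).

(F3)

This is the axiom for a generalized confluence (Geach) condition; its first-order frame correspondent is \forall x \forall z (x R^2 z \to \exists w (x = w \wedge z = w)).
(F1): fails — 1R²0 but 1 ≠ 0.
(F2): fails — aR²b but a ≠ b.
(F3): satisfies the condition.
(F4): fails — mR²o but m ≠ o.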